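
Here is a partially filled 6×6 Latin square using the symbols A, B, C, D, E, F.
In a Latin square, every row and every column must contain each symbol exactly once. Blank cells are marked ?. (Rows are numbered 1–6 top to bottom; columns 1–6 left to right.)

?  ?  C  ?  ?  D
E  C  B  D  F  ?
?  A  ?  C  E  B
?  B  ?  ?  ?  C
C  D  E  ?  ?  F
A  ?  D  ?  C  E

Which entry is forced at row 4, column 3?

A

Row 2, column 6: row 2 has {B, C, D, E, F} and column 6 has {B, C, D, E, F}, leaving only A.
Row 3, column 3: row 3 has {A, B, C, E} and column 3 has {B, C, D, E}, leaving only F.
Row 4 already has {B, C} and column 3 already has {B, C, D, E, F}, so row 4, column 3 must be A.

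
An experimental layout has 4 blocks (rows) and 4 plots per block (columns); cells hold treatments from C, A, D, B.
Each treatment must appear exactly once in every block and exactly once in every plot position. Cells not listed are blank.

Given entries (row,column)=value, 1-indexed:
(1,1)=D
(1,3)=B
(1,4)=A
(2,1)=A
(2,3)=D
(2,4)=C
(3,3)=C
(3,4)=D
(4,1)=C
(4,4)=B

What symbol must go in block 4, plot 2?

Block 1, plot 2: block 1 has {A, D, B} and plot 2 has {}, leaving only C.
Block 2, plot 2: block 2 has {C, A, D} and plot 2 has {C}, leaving only B.
Block 3, plot 1: block 3 has {C, D} and plot 1 has {C, A, D}, leaving only B.
Block 3, plot 2: block 3 has {C, D, B} and plot 2 has {C, B}, leaving only A.
Block 4 already has {C, B} and plot 2 already has {C, A, B}, so block 4, plot 2 must be D.

D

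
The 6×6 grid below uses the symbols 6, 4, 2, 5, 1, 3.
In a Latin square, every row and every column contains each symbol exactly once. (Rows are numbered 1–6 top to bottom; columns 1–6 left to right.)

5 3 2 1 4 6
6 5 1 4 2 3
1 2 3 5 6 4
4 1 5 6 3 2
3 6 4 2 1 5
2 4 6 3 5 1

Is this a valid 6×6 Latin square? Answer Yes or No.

Each row is a permutation of the 6 symbols, and so is each column.

Yes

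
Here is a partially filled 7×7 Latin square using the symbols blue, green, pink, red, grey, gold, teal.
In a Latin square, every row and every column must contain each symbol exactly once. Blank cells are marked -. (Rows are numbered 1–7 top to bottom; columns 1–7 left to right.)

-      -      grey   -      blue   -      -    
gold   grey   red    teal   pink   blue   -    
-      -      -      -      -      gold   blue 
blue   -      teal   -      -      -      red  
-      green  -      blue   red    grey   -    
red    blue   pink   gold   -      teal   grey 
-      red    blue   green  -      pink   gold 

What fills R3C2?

teal

Row 2, column 7: row 2 has {blue, pink, red, grey, gold, teal} and column 7 has {blue, red, grey, gold}, leaving only green.
Row 3, column 3: row 3 has {blue, gold} and column 3 has {blue, pink, red, grey, teal}, leaving only green.
Row 4, column 6: row 4 has {blue, red, teal} and column 6 has {blue, pink, grey, gold, teal}, leaving only green.
Row 1, column 6: row 1 has {blue, grey} and column 6 has {blue, green, pink, grey, gold, teal}, leaving only red.
Row 1, column 4: row 1 has {blue, red, grey} and column 4 has {blue, green, gold, teal}, leaving only pink.
Row 1, column 7: row 1 has {blue, pink, red, grey} and column 7 has {blue, green, red, grey, gold}, leaving only teal.
Row 1, column 1: row 1 has {blue, pink, red, grey, teal} and column 1 has {blue, red, gold}, leaving only green.
Row 1, column 2: row 1 has {blue, green, pink, red, grey, teal} and column 2 has {blue, green, red, grey}, leaving only gold.
Row 4, column 2: row 4 has {blue, green, red, teal} and column 2 has {blue, green, red, grey, gold}, leaving only pink.
Row 3 already has {blue, green, gold} and column 2 already has {blue, green, pink, red, grey, gold}, so row 3, column 2 must be teal.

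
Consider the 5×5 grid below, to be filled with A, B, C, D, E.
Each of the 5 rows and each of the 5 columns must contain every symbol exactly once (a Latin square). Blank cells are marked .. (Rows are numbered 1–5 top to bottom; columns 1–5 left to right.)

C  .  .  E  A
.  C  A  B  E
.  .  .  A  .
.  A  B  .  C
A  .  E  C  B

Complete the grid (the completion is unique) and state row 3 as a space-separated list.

B E C A D

Row 3, column 5: row 3 has {A} and column 5 has {A, B, C, E}, leaving only D.
Row 3, column 3: row 3 has {A, D} and column 3 has {A, B, E}, leaving only C.
Row 1, column 3: row 1 has {A, C, E} and column 3 has {A, B, C, E}, leaving only D.
Row 1, column 2: row 1 has {A, C, D, E} and column 2 has {A, C}, leaving only B.
Row 3, column 2: row 3 has {A, C, D} and column 2 has {A, B, C}, leaving only E.
Row 3, column 1: row 3 has {A, C, D, E} and column 1 has {A, C}, leaving only B.
So row 3 reads: B E C A D.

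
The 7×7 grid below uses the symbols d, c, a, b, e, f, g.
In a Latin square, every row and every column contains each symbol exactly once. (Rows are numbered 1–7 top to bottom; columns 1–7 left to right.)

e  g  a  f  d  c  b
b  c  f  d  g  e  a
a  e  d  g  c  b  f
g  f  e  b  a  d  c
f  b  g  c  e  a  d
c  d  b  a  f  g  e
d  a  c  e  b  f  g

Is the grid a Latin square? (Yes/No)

Each row is a permutation of the 7 symbols, and so is each column.

Yes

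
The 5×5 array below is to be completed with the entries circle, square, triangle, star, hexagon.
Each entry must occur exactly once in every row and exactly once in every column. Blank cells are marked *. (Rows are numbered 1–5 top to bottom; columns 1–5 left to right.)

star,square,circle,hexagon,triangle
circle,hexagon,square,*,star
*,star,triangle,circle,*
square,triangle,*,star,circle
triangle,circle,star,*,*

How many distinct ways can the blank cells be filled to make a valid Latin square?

1

Row 2, column 4: eliminating its row and column leaves {triangle}.
Row 3, column 1: eliminating its row and column leaves {hexagon}.
Row 3, column 5: eliminating its row and column leaves {square, hexagon}.
Row 4, column 3: eliminating its row and column leaves {hexagon}.
Row 5, column 4: eliminating its row and column leaves {square}.
Row 5, column 5: eliminating its row and column leaves {square, hexagon}.
Only one assignment across all blanks avoids any row or column repeat, giving 1 completion.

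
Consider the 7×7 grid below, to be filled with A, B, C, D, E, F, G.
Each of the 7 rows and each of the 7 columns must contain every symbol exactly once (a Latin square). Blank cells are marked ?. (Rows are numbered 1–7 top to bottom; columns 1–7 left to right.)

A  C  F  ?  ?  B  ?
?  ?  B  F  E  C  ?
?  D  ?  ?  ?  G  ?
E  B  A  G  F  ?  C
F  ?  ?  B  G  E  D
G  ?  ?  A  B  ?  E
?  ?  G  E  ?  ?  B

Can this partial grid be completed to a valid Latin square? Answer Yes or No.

Row 1, column 4: row 1 has {A, B, C, F} and column 4 has {A, B, E, F, G}, so it must be D.
Now row 1, column 5: row 1 together with column 5 already contain {A, B, C, D, E, F, G} — every symbol — so nothing can go there. The grid has no valid completion.

No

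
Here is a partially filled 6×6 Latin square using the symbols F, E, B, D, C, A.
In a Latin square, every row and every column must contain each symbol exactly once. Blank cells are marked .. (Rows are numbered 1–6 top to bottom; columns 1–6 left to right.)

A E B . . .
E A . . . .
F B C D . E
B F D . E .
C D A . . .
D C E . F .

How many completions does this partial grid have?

3

Row 1, column 4: eliminating its row and column leaves {F, C}.
Row 1, column 5: eliminating its row and column leaves {D, C}.
Row 1, column 6: eliminating its row and column leaves {F, D, C}.
Row 2, column 3: eliminating its row and column leaves {F}.
Row 2, column 4: eliminating its row and column leaves {F, B, C}.
Row 2, column 5: eliminating its row and column leaves {B, D, C}.
Row 2, column 6: eliminating its row and column leaves {F, B, D, C}.
Row 3, column 5: eliminating its row and column leaves {A}.
Row 4, column 4: eliminating its row and column leaves {C, A}.
Row 4, column 6: eliminating its row and column leaves {C, A}.
Row 5, column 4: eliminating its row and column leaves {F, E, B}.
Row 5, column 5: eliminating its row and column leaves {B}.
Row 5, column 6: eliminating its row and column leaves {F, B}.
Row 6, column 4: eliminating its row and column leaves {B, A}.
Row 6, column 6: eliminating its row and column leaves {B, A}.
Enumerating the assignments across these blanks that avoid any row or column repeat gives 3 completions.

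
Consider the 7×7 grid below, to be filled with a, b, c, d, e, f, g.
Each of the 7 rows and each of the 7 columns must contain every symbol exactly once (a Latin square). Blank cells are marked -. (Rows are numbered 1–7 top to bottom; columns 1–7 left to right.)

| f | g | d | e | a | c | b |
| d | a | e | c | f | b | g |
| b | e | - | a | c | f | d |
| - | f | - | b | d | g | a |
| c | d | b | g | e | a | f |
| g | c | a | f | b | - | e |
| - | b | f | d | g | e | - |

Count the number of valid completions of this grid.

1

Row 3, column 3: eliminating its row and column leaves {g}.
Row 4, column 1: eliminating its row and column leaves {e}.
Row 4, column 3: eliminating its row and column leaves {c}.
Row 6, column 6: eliminating its row and column leaves {d}.
Row 7, column 1: eliminating its row and column leaves {a}.
Row 7, column 7: eliminating its row and column leaves {c}.
Only one assignment across all blanks avoids any row or column repeat, giving 1 completion.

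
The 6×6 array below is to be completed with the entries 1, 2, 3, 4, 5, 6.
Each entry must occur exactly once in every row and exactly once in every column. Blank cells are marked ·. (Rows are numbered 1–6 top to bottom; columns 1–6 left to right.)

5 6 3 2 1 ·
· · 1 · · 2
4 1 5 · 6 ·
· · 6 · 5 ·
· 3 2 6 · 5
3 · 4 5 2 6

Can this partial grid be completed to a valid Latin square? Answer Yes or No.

Row 6, column 2: row 6 together with column 2 already contain {1, 2, 3, 4, 5, 6} — every symbol — so nothing can go there. The grid has no valid completion.

No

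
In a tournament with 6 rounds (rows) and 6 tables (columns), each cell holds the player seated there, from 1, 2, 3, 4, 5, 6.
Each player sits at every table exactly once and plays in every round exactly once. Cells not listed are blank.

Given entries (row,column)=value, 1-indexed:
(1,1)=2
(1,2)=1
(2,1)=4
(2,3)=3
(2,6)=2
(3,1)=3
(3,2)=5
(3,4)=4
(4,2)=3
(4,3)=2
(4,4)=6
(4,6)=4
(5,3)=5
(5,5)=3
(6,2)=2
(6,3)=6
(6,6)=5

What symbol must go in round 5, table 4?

2

Round 1, table 3: round 1 has {1, 2} and table 3 has {2, 3, 5, 6}, leaving only 4.
Round 2, table 2: round 2 has {2, 3, 4} and table 2 has {1, 2, 3, 5}, leaving only 6.
Round 3, table 3: round 3 has {3, 4, 5} and table 3 has {2, 3, 4, 5, 6}, leaving only 1.
Round 3, table 6: round 3 has {1, 3, 4, 5} and table 6 has {2, 4, 5}, leaving only 6.
Round 1, table 6: round 1 has {1, 2, 4} and table 6 has {2, 4, 5, 6}, leaving only 3.
Round 1, table 4: round 1 has {1, 2, 3, 4} and table 4 has {4, 6}, leaving only 5.
Round 1, table 5: round 1 has {1, 2, 3, 4, 5} and table 5 has {3}, leaving only 6.
Round 2, table 4: round 2 has {2, 3, 4, 6} and table 4 has {4, 5, 6}, leaving only 1.
Round 5 already has {3, 5} and table 4 already has {1, 4, 5, 6}, so round 5, table 4 must be 2.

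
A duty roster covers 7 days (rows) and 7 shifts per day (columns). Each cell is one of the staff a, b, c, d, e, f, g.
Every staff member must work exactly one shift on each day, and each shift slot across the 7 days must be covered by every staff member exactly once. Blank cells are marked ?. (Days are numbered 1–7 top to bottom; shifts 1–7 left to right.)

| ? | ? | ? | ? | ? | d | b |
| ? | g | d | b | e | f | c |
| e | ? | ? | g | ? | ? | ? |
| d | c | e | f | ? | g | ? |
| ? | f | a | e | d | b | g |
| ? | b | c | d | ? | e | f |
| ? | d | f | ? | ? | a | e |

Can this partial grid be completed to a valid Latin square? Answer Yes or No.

Yes

No day or shift among the givens repeats a symbol, and propagating forced cells runs into no contradiction.
One valid completion exists (for instance, f e g a c d b / a g d b e f c / e a b g f c d / d c e f b g a / c f a e d b g / g b c d a e f / b d f c g a e).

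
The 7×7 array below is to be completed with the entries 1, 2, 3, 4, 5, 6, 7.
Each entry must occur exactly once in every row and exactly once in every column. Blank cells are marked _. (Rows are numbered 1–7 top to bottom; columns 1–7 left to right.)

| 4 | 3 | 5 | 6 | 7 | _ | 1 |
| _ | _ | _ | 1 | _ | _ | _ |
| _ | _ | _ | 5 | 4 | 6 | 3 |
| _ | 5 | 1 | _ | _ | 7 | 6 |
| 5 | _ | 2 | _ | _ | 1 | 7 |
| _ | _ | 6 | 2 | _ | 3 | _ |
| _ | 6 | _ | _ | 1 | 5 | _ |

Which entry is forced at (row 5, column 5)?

Row 1, column 6: row 1 has {1, 3, 4, 5, 6, 7} and column 6 has {1, 3, 5, 6, 7}, leaving only 2.
Row 2, column 6: row 2 has {1} and column 6 has {1, 2, 3, 5, 6, 7}, leaving only 4.
Row 3, column 3: row 3 has {3, 4, 5, 6} and column 3 has {1, 2, 5, 6}, leaving only 7.
Row 2, column 3: row 2 has {1, 4} and column 3 has {1, 2, 5, 6, 7}, leaving only 3.
Row 5, column 2: row 5 has {1, 2, 5, 7} and column 2 has {3, 5, 6}, leaving only 4.
Row 5, column 4: row 5 has {1, 2, 4, 5, 7} and column 4 has {1, 2, 5, 6}, leaving only 3.
Row 5 already has {1, 2, 3, 4, 5, 7} and column 5 already has {1, 4, 7}, so row 5, column 5 must be 6.

6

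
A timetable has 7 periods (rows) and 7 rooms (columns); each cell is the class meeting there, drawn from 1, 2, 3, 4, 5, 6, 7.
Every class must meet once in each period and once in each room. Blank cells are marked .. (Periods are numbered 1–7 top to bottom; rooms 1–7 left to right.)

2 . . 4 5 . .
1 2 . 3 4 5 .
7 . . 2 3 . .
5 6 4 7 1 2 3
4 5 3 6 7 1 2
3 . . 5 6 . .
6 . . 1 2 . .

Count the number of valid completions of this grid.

9

Period 1, room 2: eliminating its period and room leaves {1, 3, 7}.
Period 1, room 3: eliminating its period and room leaves {1, 6, 7}.
Period 1, room 6: eliminating its period and room leaves {3, 6, 7}.
Period 1, room 7: eliminating its period and room leaves {1, 6, 7}.
Period 2, room 3: eliminating its period and room leaves {6, 7}.
Period 2, room 7: eliminating its period and room leaves {6, 7}.
Period 3, room 2: eliminating its period and room leaves {1, 4}.
Period 3, room 3: eliminating its period and room leaves {1, 5, 6}.
Period 3, room 6: eliminating its period and room leaves {4, 6}.
Period 3, room 7: eliminating its period and room leaves {1, 4, 5, 6}.
Period 6, room 2: eliminating its period and room leaves {1, 4, 7}.
Period 6, room 3: eliminating its period and room leaves {1, 2, 7}.
Period 6, room 6: eliminating its period and room leaves {4, 7}.
Period 6, room 7: eliminating its period and room leaves {1, 4, 7}.
Period 7, room 2: eliminating its period and room leaves {3, 4, 7}.
Period 7, room 3: eliminating its period and room leaves {5, 7}.
Period 7, room 6: eliminating its period and room leaves {3, 4, 7}.
Period 7, room 7: eliminating its period and room leaves {4, 5, 7}.
Enumerating the assignments across these blanks that avoid any period or room repeat gives 9 completions.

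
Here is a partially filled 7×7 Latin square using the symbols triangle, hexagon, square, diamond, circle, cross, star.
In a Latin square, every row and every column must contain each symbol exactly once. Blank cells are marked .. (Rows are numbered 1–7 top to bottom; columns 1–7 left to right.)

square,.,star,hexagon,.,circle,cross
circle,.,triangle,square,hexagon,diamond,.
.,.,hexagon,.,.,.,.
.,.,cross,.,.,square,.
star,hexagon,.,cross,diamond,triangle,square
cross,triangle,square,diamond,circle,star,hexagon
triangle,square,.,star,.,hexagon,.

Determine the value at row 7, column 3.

Row 1, column 2: row 1 has {hexagon, square, circle, cross, star} and column 2 has {triangle, hexagon, square}, leaving only diamond.
Row 1, column 5: row 1 has {hexagon, square, diamond, circle, cross, star} and column 5 has {hexagon, diamond, circle}, leaving only triangle.
Row 2, column 7: row 2 has {triangle, hexagon, square, diamond, circle} and column 7 has {hexagon, square, cross}, leaving only star.
Row 2, column 2: row 2 has {triangle, hexagon, square, diamond, circle, star} and column 2 has {triangle, hexagon, square, diamond}, leaving only cross.
Row 3, column 1: row 3 has {hexagon} and column 1 has {triangle, square, circle, cross, star}, leaving only diamond.
Row 3, column 6: row 3 has {hexagon, diamond} and column 6 has {triangle, hexagon, square, diamond, circle, star}, leaving only cross.
Row 4, column 1: row 4 has {square, cross} and column 1 has {triangle, square, diamond, circle, cross, star}, leaving only hexagon.
Row 4, column 5: row 4 has {hexagon, square, cross} and column 5 has {triangle, hexagon, diamond, circle}, leaving only star.
Row 3, column 5: row 3 has {hexagon, diamond, cross} and column 5 has {triangle, hexagon, diamond, circle, star}, leaving only square.
Row 4, column 2: row 4 has {hexagon, square, cross, star} and column 2 has {triangle, hexagon, square, diamond, cross}, leaving only circle.
Row 3, column 2: row 3 has {hexagon, square, diamond, cross} and column 2 has {triangle, hexagon, square, diamond, circle, cross}, leaving only star.
Row 4, column 4: row 4 has {hexagon, square, circle, cross, star} and column 4 has {hexagon, square, diamond, cross, star}, leaving only triangle.
Row 3, column 4: row 3 has {hexagon, square, diamond, cross, star} and column 4 has {triangle, hexagon, square, diamond, cross, star}, leaving only circle.
Row 3, column 7: row 3 has {hexagon, square, diamond, circle, cross, star} and column 7 has {hexagon, square, cross, star}, leaving only triangle.
Row 4, column 7: row 4 has {triangle, hexagon, square, circle, cross, star} and column 7 has {triangle, hexagon, square, cross, star}, leaving only diamond.
Row 5, column 3: row 5 has {triangle, hexagon, square, diamond, cross, star} and column 3 has {triangle, hexagon, square, cross, star}, leaving only circle.
Row 7 already has {triangle, hexagon, square, star} and column 3 already has {triangle, hexagon, square, circle, cross, star}, so row 7, column 3 must be diamond.

diamond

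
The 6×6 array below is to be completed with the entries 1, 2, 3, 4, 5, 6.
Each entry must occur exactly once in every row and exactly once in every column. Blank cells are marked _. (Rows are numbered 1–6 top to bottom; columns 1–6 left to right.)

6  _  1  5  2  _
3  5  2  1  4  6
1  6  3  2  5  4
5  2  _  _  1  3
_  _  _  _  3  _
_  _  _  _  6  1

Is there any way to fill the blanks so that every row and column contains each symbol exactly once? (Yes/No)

No

Row 1, column 6: row 1 together with column 6 already contain {1, 2, 3, 4, 5, 6} — every symbol — so nothing can go there. The grid has no valid completion.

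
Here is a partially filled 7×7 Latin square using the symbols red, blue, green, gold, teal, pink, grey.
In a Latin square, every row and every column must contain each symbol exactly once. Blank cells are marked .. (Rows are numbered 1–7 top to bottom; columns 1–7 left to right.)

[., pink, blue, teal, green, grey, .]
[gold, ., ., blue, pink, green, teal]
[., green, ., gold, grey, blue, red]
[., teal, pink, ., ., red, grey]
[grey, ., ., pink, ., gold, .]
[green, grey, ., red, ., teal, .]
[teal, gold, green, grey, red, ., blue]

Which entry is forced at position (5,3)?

red

Row 1, column 1: row 1 has {blue, green, teal, pink, grey} and column 1 has {green, gold, teal, grey}, leaving only red.
Row 1, column 7: row 1 has {red, blue, green, teal, pink, grey} and column 7 has {red, blue, teal, grey}, leaving only gold.
Row 2, column 2: row 2 has {blue, green, gold, teal, pink} and column 2 has {green, gold, teal, pink, grey}, leaving only red.
Row 2, column 3: row 2 has {red, blue, green, gold, teal, pink} and column 3 has {blue, green, pink}, leaving only grey.
Row 3, column 1: row 3 has {red, blue, green, gold, grey} and column 1 has {red, green, gold, teal, grey}, leaving only pink.
Row 3, column 3: row 3 has {red, blue, green, gold, pink, grey} and column 3 has {blue, green, pink, grey}, leaving only teal.
Row 5 already has {gold, pink, grey} and column 3 already has {blue, green, teal, pink, grey}, so row 5, column 3 must be red.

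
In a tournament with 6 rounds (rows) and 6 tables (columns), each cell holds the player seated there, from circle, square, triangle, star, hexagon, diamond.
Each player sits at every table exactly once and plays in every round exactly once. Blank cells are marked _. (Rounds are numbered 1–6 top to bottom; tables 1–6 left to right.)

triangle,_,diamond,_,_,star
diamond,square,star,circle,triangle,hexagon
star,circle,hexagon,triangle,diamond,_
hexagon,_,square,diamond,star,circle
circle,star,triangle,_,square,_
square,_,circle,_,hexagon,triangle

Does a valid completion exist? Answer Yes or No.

No round or table among the givens repeats a symbol, and propagating forced cells runs into no contradiction.
One valid completion exists (for instance, triangle hexagon diamond square circle star / diamond square star circle triangle hexagon / star circle hexagon triangle diamond square / hexagon triangle square diamond star circle / circle star triangle hexagon square diamond / square diamond circle star hexagon triangle).

Yes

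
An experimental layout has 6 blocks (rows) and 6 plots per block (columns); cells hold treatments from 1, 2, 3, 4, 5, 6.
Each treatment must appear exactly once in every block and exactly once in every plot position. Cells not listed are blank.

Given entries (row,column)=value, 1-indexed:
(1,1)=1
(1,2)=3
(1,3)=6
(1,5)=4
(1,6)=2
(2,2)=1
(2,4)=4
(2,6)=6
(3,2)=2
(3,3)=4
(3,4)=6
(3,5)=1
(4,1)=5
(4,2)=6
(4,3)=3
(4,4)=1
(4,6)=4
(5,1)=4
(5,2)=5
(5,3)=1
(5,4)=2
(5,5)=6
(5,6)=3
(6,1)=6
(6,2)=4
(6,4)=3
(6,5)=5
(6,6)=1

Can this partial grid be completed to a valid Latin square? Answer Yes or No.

Yes

No block or plot among the givens repeats a symbol, and propagating forced cells runs into no contradiction.
One valid completion exists (for instance, 1 3 6 5 4 2 / 2 1 5 4 3 6 / 3 2 4 6 1 5 / 5 6 3 1 2 4 / 4 5 1 2 6 3 / 6 4 2 3 5 1).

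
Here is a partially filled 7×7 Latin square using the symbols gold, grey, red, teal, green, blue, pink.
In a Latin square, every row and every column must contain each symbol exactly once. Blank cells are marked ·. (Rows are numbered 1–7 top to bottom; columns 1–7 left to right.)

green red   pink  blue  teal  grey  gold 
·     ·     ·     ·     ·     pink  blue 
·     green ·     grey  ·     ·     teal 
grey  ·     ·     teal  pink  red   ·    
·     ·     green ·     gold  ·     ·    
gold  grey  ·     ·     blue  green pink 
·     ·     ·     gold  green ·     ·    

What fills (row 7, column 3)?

grey

Row 3, column 5: row 3 has {grey, teal, green} and column 5 has {gold, teal, green, blue, pink}, leaving only red.
Row 2, column 5: row 2 has {blue, pink} and column 5 has {gold, red, teal, green, blue, pink}, leaving only grey.
Row 4, column 7: row 4 has {grey, red, teal, pink} and column 7 has {gold, teal, blue, pink}, leaving only green.
Row 6, column 4: row 6 has {gold, grey, green, blue, pink} and column 4 has {gold, grey, teal, blue}, leaving only red.
Row 2, column 4: row 2 has {grey, blue, pink} and column 4 has {gold, grey, red, teal, blue}, leaving only green.
Row 5, column 4: row 5 has {gold, green} and column 4 has {gold, grey, red, teal, green, blue}, leaving only pink.
Row 6, column 3: row 6 has {gold, grey, red, green, blue, pink} and column 3 has {green, pink}, leaving only teal.
Row 7, column 3 is narrowed to {grey, red, blue}.
If it were red, then row 4, column 3 would be left with no valid symbol.
If it were blue, then row 4, column 3 would be left with no valid symbol.
So row 7, column 3 must be grey.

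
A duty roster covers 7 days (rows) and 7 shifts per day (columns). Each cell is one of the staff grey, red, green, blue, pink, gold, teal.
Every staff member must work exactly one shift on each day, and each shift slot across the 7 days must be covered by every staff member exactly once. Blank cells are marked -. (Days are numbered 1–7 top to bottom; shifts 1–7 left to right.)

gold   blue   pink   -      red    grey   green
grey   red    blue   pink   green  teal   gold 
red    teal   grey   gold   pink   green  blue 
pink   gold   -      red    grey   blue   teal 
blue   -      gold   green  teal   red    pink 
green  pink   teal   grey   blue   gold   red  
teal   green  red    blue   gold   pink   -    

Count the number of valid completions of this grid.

Day 1, shift 4: eliminating its day and shift leaves {teal}.
Day 4, shift 3: eliminating its day and shift leaves {green}.
Day 5, shift 2: eliminating its day and shift leaves {grey}.
Day 7, shift 7: eliminating its day and shift leaves {grey}.
Only one assignment across all blanks avoids any day or shift repeat, giving 1 completion.

1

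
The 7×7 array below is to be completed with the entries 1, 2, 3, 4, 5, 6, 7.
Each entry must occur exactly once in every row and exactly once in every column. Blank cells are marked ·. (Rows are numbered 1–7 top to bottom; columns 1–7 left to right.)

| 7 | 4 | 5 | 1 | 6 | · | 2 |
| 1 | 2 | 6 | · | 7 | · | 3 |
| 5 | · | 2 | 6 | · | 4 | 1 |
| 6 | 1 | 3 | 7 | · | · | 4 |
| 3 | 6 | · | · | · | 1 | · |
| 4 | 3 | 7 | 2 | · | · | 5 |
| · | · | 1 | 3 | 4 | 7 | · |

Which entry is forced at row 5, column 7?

7

Row 5 already has {1, 3, 6} and column 7 already has {1, 2, 3, 4, 5}, so row 5, column 7 must be 7.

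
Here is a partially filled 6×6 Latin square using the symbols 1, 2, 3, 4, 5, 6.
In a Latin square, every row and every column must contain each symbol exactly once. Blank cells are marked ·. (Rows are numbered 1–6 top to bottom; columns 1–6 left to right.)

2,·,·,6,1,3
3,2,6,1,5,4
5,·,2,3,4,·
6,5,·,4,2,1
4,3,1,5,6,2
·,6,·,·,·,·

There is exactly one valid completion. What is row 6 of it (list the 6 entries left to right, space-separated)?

Row 6, column 1: row 6 has {6} and column 1 has {2, 3, 4, 5, 6}, leaving only 1.
Row 6, column 4: row 6 has {1, 6} and column 4 has {1, 3, 4, 5, 6}, leaving only 2.
Row 6, column 5: row 6 has {1, 2, 6} and column 5 has {1, 2, 4, 5, 6}, leaving only 3.
Row 6, column 6: row 6 has {1, 2, 3, 6} and column 6 has {1, 2, 3, 4}, leaving only 5.
Row 6, column 3: row 6 has {1, 2, 3, 5, 6} and column 3 has {1, 2, 6}, leaving only 4.
So row 6 reads: 1 6 4 2 3 5.

1 6 4 2 3 5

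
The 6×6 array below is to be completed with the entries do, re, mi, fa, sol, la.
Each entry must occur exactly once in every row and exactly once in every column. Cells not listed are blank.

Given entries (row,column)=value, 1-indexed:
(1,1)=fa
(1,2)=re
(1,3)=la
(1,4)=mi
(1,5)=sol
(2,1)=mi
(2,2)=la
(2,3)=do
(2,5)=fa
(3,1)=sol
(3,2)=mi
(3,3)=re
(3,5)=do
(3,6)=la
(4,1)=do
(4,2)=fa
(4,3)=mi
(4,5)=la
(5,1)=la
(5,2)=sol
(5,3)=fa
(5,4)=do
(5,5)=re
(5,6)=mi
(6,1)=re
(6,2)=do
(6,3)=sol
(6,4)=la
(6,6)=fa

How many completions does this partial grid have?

Row 1, column 6: eliminating its row and column leaves {do}.
Row 2, column 4: eliminating its row and column leaves {re, sol}.
Row 2, column 6: eliminating its row and column leaves {re, sol}.
Row 3, column 4: eliminating its row and column leaves {fa}.
Row 4, column 4: eliminating its row and column leaves {re, sol}.
Row 4, column 6: eliminating its row and column leaves {re, sol}.
Row 6, column 5: eliminating its row and column leaves {mi}.
Enumerating the assignments across these blanks that avoid any row or column repeat gives 2 completions.

2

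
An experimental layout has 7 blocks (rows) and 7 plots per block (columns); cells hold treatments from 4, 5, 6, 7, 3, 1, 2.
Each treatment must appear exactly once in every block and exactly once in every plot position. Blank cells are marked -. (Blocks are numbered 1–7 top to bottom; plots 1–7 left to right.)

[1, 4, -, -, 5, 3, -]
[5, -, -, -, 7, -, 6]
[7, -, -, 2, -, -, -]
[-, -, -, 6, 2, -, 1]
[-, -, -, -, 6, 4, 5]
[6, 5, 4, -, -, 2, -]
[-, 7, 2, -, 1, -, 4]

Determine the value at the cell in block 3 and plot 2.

Block 1, plot 4: block 1 has {4, 5, 3, 1} and plot 4 has {6, 2}, leaving only 7.
Block 1, plot 3: block 1 has {4, 5, 7, 3, 1} and plot 3 has {4, 2}, leaving only 6.
Block 1, plot 7: block 1 has {4, 5, 6, 7, 3, 1} and plot 7 has {4, 5, 6, 1}, leaving only 2.
Block 2, plot 6: block 2 has {5, 6, 7} and plot 6 has {4, 3, 2}, leaving only 1.
Block 2, plot 3: block 2 has {5, 6, 7, 1} and plot 3 has {4, 6, 2}, leaving only 3.
Block 2, plot 2: block 2 has {5, 6, 7, 3, 1} and plot 2 has {4, 5, 7}, leaving only 2.
Block 2, plot 4: block 2 has {5, 6, 7, 3, 1, 2} and plot 4 has {6, 7, 2}, leaving only 4.
Block 3, plot 7: block 3 has {7, 2} and plot 7 has {4, 5, 6, 1, 2}, leaving only 3.
Block 3, plot 5: block 3 has {7, 3, 2} and plot 5 has {5, 6, 7, 1, 2}, leaving only 4.
Block 4, plot 2: block 4 has {6, 1, 2} and plot 2 has {4, 5, 7, 2}, leaving only 3.
Block 4, plot 1: block 4 has {6, 3, 1, 2} and plot 1 has {5, 6, 7, 1}, leaving only 4.
Block 5, plot 2: block 5 has {4, 5, 6} and plot 2 has {4, 5, 7, 3, 2}, leaving only 1.
Block 3 already has {4, 7, 3, 2} and plot 2 already has {4, 5, 7, 3, 1, 2}, so block 3, plot 2 must be 6.

6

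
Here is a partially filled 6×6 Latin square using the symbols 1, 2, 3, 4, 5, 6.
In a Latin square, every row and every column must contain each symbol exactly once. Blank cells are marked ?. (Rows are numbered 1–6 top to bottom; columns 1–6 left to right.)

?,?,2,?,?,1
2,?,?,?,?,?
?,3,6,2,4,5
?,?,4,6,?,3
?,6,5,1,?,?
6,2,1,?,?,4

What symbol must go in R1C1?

Row 2, column 3: row 2 has {2} and column 3 has {1, 2, 4, 5, 6}, leaving only 3.
Row 2, column 6: row 2 has {2, 3} and column 6 has {1, 3, 4, 5}, leaving only 6.
Row 3, column 1: row 3 has {2, 3, 4, 5, 6} and column 1 has {2, 6}, leaving only 1.
Row 4, column 1: row 4 has {3, 4, 6} and column 1 has {1, 2, 6}, leaving only 5.
Row 4, column 2: row 4 has {3, 4, 5, 6} and column 2 has {2, 3, 6}, leaving only 1.
Row 4, column 5: row 4 has {1, 3, 4, 5, 6} and column 5 has {4}, leaving only 2.
Row 5, column 5: row 5 has {1, 5, 6} and column 5 has {2, 4}, leaving only 3.
Row 5, column 1: row 5 has {1, 3, 5, 6} and column 1 has {1, 2, 5, 6}, leaving only 4.
Row 1 already has {1, 2} and column 1 already has {1, 2, 4, 5, 6}, so row 1, column 1 must be 3.

3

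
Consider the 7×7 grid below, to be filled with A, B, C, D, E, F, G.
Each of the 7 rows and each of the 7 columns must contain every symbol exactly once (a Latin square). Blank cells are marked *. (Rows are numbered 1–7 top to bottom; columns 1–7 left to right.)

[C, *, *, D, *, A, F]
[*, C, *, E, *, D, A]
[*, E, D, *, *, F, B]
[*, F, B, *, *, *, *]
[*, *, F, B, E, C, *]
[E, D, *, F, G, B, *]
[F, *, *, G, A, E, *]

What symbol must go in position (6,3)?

Row 1, column 5: row 1 has {A, C, D, F} and column 5 has {A, E, G}, leaving only B.
Row 1, column 2: row 1 has {A, B, C, D, F} and column 2 has {C, D, E, F}, leaving only G.
Row 1, column 3: row 1 has {A, B, C, D, F, G} and column 3 has {B, D, F}, leaving only E.
Row 2, column 3: row 2 has {A, C, D, E} and column 3 has {B, D, E, F}, leaving only G.
Row 2, column 1: row 2 has {A, C, D, E, G} and column 1 has {C, E, F}, leaving only B.
Row 2, column 5: row 2 has {A, B, C, D, E, G} and column 5 has {A, B, E, G}, leaving only F.
Row 3, column 5: row 3 has {B, D, E, F} and column 5 has {A, B, E, F, G}, leaving only C.
Row 3, column 4: row 3 has {B, C, D, E, F} and column 4 has {B, D, E, F, G}, leaving only A.
Row 3, column 1: row 3 has {A, B, C, D, E, F} and column 1 has {B, C, E, F}, leaving only G.
Row 4, column 4: row 4 has {B, F} and column 4 has {A, B, D, E, F, G}, leaving only C.
Row 4, column 5: row 4 has {B, C, F} and column 5 has {A, B, C, E, F, G}, leaving only D.
Row 4, column 1: row 4 has {B, C, D, F} and column 1 has {B, C, E, F, G}, leaving only A.
Row 4, column 6: row 4 has {A, B, C, D, F} and column 6 has {A, B, C, D, E, F}, leaving only G.
Row 4, column 7: row 4 has {A, B, C, D, F, G} and column 7 has {A, B, F}, leaving only E.
Row 5, column 1: row 5 has {B, C, E, F} and column 1 has {A, B, C, E, F, G}, leaving only D.
Row 5, column 2: row 5 has {B, C, D, E, F} and column 2 has {C, D, E, F, G}, leaving only A.
Row 5, column 7: row 5 has {A, B, C, D, E, F} and column 7 has {A, B, E, F}, leaving only G.
Row 6, column 7: row 6 has {B, D, E, F, G} and column 7 has {A, B, E, F, G}, leaving only C.
Row 6 already has {B, C, D, E, F, G} and column 3 already has {B, D, E, F, G}, so row 6, column 3 must be A.

A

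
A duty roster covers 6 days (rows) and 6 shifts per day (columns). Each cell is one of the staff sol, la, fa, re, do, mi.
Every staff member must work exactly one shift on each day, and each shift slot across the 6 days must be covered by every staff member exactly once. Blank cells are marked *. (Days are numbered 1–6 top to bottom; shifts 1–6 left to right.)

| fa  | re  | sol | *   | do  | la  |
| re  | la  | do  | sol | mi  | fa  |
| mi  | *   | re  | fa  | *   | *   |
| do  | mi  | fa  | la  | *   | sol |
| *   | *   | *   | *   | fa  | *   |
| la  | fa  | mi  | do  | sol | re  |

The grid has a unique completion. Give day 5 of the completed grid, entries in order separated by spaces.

Day 5, shift 1: day 5 has {fa} and shift 1 has {la, fa, re, do, mi}, leaving only sol.
Day 5, shift 2: day 5 has {sol, fa} and shift 2 has {la, fa, re, mi}, leaving only do.
Day 5, shift 3: day 5 has {sol, fa, do} and shift 3 has {sol, fa, re, do, mi}, leaving only la.
Day 5, shift 6: day 5 has {sol, la, fa, do} and shift 6 has {sol, la, fa, re}, leaving only mi.
Day 5, shift 4: day 5 has {sol, la, fa, do, mi} and shift 4 has {sol, la, fa, do}, leaving only re.
So day 5 reads: sol do la re fa mi.

sol do la re fa mi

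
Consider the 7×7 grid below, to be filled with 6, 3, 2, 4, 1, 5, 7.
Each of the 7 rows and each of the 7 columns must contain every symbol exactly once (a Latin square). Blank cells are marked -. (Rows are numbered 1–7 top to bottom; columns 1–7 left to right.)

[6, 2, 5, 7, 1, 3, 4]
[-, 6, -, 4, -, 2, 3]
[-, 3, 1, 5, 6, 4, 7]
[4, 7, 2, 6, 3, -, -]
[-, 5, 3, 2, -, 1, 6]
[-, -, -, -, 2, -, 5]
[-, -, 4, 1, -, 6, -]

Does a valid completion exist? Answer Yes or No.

No

Row 7, column 2: row 7 together with column 2 already contain {6, 3, 2, 4, 1, 5, 7} — every symbol — so nothing can go there. The grid has no valid completion.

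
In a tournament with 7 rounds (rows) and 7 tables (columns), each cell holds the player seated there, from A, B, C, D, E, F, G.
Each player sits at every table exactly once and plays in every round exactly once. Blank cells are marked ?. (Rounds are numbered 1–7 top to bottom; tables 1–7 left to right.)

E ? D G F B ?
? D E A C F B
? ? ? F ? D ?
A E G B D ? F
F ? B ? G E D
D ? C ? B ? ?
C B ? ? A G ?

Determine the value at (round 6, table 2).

Round 2, table 1: round 2 has {A, B, C, D, E, F} and table 1 has {A, C, D, E, F}, leaving only G.
Round 3, table 1: round 3 has {D, F} and table 1 has {A, C, D, E, F, G}, leaving only B.
Round 3, table 3: round 3 has {B, D, F} and table 3 has {B, C, D, E, G}, leaving only A.
Round 3, table 5: round 3 has {A, B, D, F} and table 5 has {A, B, C, D, F, G}, leaving only E.
Round 4, table 6: round 4 has {A, B, D, E, F, G} and table 6 has {B, D, E, F, G}, leaving only C.
Round 5, table 4: round 5 has {B, D, E, F, G} and table 4 has {A, B, F, G}, leaving only C.
Round 5, table 2: round 5 has {B, C, D, E, F, G} and table 2 has {B, D, E}, leaving only A.
Round 1, table 2: round 1 has {B, D, E, F, G} and table 2 has {A, B, D, E}, leaving only C.
Round 1, table 7: round 1 has {B, C, D, E, F, G} and table 7 has {B, D, F}, leaving only A.
Round 3, table 2: round 3 has {A, B, D, E, F} and table 2 has {A, B, C, D, E}, leaving only G.
Round 6 already has {B, C, D} and table 2 already has {A, B, C, D, E, G}, so round 6, table 2 must be F.

F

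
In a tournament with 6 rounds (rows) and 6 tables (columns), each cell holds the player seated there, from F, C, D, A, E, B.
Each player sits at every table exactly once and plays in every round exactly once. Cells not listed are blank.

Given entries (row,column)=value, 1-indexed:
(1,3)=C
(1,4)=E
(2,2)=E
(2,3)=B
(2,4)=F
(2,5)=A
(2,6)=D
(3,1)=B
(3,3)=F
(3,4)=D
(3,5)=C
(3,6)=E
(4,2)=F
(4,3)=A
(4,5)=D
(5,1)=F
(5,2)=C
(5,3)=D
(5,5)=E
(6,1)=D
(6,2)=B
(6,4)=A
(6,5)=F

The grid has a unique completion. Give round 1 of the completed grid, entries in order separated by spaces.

Round 1, table 1: round 1 has {C, E} and table 1 has {F, D, B}, leaving only A.
Round 1, table 2: round 1 has {C, A, E} and table 2 has {F, C, E, B}, leaving only D.
Round 1, table 5: round 1 has {C, D, A, E} and table 5 has {F, C, D, A, E}, leaving only B.
Round 1, table 6: round 1 has {C, D, A, E, B} and table 6 has {D, E}, leaving only F.
So round 1 reads: A D C E B F.

A D C E B F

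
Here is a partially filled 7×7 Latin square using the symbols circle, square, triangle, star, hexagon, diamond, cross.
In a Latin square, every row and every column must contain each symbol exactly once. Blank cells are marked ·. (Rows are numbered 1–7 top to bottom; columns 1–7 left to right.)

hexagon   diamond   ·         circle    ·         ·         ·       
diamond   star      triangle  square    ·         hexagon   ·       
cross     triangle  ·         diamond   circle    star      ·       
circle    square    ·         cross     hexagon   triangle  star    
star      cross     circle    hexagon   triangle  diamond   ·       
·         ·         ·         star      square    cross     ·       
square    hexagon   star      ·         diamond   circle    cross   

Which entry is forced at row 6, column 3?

Row 1, column 6: row 1 has {circle, hexagon, diamond} and column 6 has {circle, triangle, star, hexagon, diamond, cross}, leaving only square.
Row 1, column 3: row 1 has {circle, square, hexagon, diamond} and column 3 has {circle, triangle, star}, leaving only cross.
Row 1, column 5: row 1 has {circle, square, hexagon, diamond, cross} and column 5 has {circle, square, triangle, hexagon, diamond}, leaving only star.
Row 1, column 7: row 1 has {circle, square, star, hexagon, diamond, cross} and column 7 has {star, cross}, leaving only triangle.
Row 2, column 5: row 2 has {square, triangle, star, hexagon, diamond} and column 5 has {circle, square, triangle, star, hexagon, diamond}, leaving only cross.
Row 2, column 7: row 2 has {square, triangle, star, hexagon, diamond, cross} and column 7 has {triangle, star, cross}, leaving only circle.
Row 4, column 3: row 4 has {circle, square, triangle, star, hexagon, cross} and column 3 has {circle, triangle, star, cross}, leaving only diamond.
Row 6 already has {square, star, cross} and column 3 already has {circle, triangle, star, diamond, cross}, so row 6, column 3 must be hexagon.

hexagon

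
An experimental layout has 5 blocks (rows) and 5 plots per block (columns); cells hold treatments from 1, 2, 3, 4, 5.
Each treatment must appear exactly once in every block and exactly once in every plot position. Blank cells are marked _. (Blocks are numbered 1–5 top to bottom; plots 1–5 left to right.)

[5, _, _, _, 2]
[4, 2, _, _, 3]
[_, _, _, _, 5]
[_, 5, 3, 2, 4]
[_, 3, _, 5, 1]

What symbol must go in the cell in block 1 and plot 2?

Block 2, plot 4: block 2 has {2, 3, 4} and plot 4 has {2, 5}, leaving only 1.
Block 2, plot 3: block 2 has {1, 2, 3, 4} and plot 3 has {3}, leaving only 5.
Block 4, plot 1: block 4 has {2, 3, 4, 5} and plot 1 has {4, 5}, leaving only 1.
Block 5, plot 1: block 5 has {1, 3, 5} and plot 1 has {1, 4, 5}, leaving only 2.
Block 3, plot 1: block 3 has {5} and plot 1 has {1, 2, 4, 5}, leaving only 3.
Block 3, plot 4: block 3 has {3, 5} and plot 4 has {1, 2, 5}, leaving only 4.
Block 1, plot 4: block 1 has {2, 5} and plot 4 has {1, 2, 4, 5}, leaving only 3.
Block 3, plot 2: block 3 has {3, 4, 5} and plot 2 has {2, 3, 5}, leaving only 1.
Block 1 already has {2, 3, 5} and plot 2 already has {1, 2, 3, 5}, so block 1, plot 2 must be 4.

4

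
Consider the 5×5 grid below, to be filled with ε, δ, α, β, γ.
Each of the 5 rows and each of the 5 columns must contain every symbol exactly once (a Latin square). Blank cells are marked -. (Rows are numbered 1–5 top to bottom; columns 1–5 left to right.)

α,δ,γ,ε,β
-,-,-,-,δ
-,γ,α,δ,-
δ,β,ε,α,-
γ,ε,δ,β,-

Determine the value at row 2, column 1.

ε

Row 2, column 2: row 2 has {δ} and column 2 has {ε, δ, β, γ}, leaving only α.
Row 2, column 3: row 2 has {δ, α} and column 3 has {ε, δ, α, γ}, leaving only β.
Row 2 already has {δ, α, β} and column 1 already has {δ, α, γ}, so row 2, column 1 must be ε.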